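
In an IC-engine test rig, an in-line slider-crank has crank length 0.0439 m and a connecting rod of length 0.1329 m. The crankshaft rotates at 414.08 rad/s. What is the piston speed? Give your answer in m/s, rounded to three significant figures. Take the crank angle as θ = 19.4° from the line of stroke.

ω = 414.1 rad/s
For an in-line slider-crank, x = r cosθ + √(L² − r² sin²θ), so v = −rω sinθ·[1 + r cosθ/√(L² − r² sin²θ)].
With r = 0.0439 m, L = 0.1329 m, θ = 19.4°: √(L² − r² sin²θ) = 0.1321 m.
v = −0.0439·414.1·0.33216·[1 + 0.0439·0.94322/0.1321] = -7.9308 m/s.
|v| = 7.9308 m/s.

7.93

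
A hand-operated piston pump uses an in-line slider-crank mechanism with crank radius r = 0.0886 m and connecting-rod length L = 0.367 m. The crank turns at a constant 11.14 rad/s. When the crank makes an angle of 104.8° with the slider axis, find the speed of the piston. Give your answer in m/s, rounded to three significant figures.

0.894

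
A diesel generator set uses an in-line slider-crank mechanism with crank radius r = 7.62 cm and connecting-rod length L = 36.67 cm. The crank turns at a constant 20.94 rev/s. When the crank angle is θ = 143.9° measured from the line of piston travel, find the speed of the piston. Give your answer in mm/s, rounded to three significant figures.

ω = 2π·20.9 = 131.6 rad/s
For an in-line slider-crank, x = r cosθ + √(L² − r² sin²θ), so v = −rω sinθ·[1 + r cosθ/√(L² − r² sin²θ)].
With r = 0.0762 m, L = 0.3667 m, θ = 143.9°: √(L² − r² sin²θ) = 0.36394 m.
v = −0.0762·131.6·0.58920·[1 + 0.0762·-0.80799/0.36394] = -4.9078 m/s.
|v| = 4.9078 m/s = 4907.8 mm/s.

4910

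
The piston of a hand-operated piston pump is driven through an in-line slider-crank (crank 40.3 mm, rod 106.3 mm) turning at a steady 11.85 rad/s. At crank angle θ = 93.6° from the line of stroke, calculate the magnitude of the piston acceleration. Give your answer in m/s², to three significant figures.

2.65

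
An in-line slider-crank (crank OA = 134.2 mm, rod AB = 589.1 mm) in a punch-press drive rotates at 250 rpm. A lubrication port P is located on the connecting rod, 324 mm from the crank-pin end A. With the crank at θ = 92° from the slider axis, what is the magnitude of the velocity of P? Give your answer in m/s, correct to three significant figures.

ω = 26.18 rad/s.  Crank-pin speed |V_A| = rω = 3.5133 m/s, perpendicular to OA.
Rod angle: sinφ = −(r/L) sinθ ⇒ φ = -13.160°; ω_rod = −rω cosθ/√(L²−r²sin²θ) = +0.21375 rad/s.
V_P = V_A + ω_rod × AP, with AP = 0.324 m along the rod.
Components: V_Px = −rω sinθ − a·ω_rod·sinφ = -3.4954 m/s;  V_Py = rω cosθ + a·ω_rod·cosφ = -0.055177 m/s.
|V_P| = √(V_Px² + V_Py²) = 3.4959 m/s.

3.50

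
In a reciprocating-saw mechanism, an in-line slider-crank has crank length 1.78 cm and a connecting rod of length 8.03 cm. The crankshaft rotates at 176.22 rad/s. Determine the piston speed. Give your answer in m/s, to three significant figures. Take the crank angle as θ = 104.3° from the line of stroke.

ω = 176.2 rad/s
For an in-line slider-crank, x = r cosθ + √(L² − r² sin²θ), so v = −rω sinθ·[1 + r cosθ/√(L² − r² sin²θ)].
With r = 0.0178 m, L = 0.0803 m, θ = 104.3°: √(L² − r² sin²θ) = 0.078426 m.
v = −0.0178·176.2·0.96902·[1 + 0.0178·-0.24700/0.078426] = -2.8691 m/s.
|v| = 2.8691 m/s.

2.87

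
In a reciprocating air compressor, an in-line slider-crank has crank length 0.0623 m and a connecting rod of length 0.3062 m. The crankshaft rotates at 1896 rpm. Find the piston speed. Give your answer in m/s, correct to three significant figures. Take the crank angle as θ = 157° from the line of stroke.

3.93

ω = 2π·1896/60 = 198.5 rad/s
For an in-line slider-crank, x = r cosθ + √(L² − r² sin²θ), so v = −rω sinθ·[1 + r cosθ/√(L² − r² sin²θ)].
With r = 0.0623 m, L = 0.3062 m, θ = 157°: √(L² − r² sin²θ) = 0.30523 m.
v = −0.0623·198.5·0.39073·[1 + 0.0623·-0.92050/0.30523] = -3.9251 m/s.
|v| = 3.9251 m/s.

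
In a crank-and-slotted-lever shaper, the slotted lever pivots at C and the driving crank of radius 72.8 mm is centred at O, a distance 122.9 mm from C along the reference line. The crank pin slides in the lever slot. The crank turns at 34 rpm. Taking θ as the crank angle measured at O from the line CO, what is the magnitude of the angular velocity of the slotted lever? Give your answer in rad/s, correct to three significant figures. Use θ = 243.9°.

0.387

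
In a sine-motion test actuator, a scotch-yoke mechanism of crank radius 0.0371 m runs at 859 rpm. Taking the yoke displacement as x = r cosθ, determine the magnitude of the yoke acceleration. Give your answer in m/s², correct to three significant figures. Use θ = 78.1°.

ω = 89.95 rad/s (from 859 rpm).
x = r cosθ ⇒ ẍ = −rω² cosθ (ω constant).
|a| = rω²|cosθ| = 0.0371·(89.95)²·|cos 78.1°| = 61.903 m/s².

61.9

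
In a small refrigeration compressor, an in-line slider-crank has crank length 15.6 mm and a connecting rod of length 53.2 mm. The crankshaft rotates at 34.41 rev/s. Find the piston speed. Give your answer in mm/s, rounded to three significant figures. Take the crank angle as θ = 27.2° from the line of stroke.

1950

ω = 2π·34.4 = 216.2 rad/s
For an in-line slider-crank, x = r cosθ + √(L² − r² sin²θ), so v = −rω sinθ·[1 + r cosθ/√(L² − r² sin²θ)].
With r = 0.0156 m, L = 0.0532 m, θ = 27.2°: √(L² − r² sin²θ) = 0.05272 m.
v = −0.0156·216.2·0.45710·[1 + 0.0156·0.88942/0.05272] = -1.9474 m/s.
|v| = 1.9474 m/s = 1947.4 mm/s.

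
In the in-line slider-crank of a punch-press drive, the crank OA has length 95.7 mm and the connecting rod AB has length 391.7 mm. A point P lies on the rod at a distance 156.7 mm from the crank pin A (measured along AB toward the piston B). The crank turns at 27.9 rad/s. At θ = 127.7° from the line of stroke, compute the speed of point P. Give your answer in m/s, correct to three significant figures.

2.21

ω = 27.9 rad/s.  Crank-pin speed |V_A| = rω = 2.67 m/s, perpendicular to OA.
Rod angle: sinφ = −(r/L) sinθ ⇒ φ = -11.146°; ω_rod = −rω cosθ/√(L²−r²sin²θ) = +4.2486 rad/s.
V_P = V_A + ω_rod × AP, with AP = 0.1567 m along the rod.
Components: V_Px = −rω sinθ − a·ω_rod·sinφ = -1.9839 m/s;  V_Py = rω cosθ + a·ω_rod·cosφ = -0.97959 m/s.
|V_P| = √(V_Px² + V_Py²) = 2.2126 m/s.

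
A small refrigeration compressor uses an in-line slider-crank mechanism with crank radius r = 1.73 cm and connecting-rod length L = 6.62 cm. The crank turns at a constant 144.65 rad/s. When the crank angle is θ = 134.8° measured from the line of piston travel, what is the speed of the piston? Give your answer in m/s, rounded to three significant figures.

ω = 144.7 rad/s
For an in-line slider-crank, x = r cosθ + √(L² − r² sin²θ), so v = −rω sinθ·[1 + r cosθ/√(L² − r² sin²θ)].
With r = 0.0173 m, L = 0.0662 m, θ = 134.8°: √(L² − r² sin²θ) = 0.065052 m.
v = −0.0173·144.7·0.70957·[1 + 0.0173·-0.70463/0.065052] = -1.4429 m/s.
|v| = 1.4429 m/s.

1.44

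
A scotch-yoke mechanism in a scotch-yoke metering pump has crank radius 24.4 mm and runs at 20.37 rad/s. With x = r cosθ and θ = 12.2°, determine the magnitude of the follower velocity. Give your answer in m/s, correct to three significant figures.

0.105

ω = 20.37 rad/s
x = r cosθ ⇒ ẋ = −rω sinθ.
|v| = rω|sinθ| = 0.0244·20.37·|sin 12.2°| = 0.10503 m/s.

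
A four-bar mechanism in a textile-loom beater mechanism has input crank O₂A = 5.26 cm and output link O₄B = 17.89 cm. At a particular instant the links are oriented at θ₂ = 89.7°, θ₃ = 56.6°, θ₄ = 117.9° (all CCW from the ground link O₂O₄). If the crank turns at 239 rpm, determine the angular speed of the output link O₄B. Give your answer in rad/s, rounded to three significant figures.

4.58

ω₂ = 25.03 rad/s (from 239 rpm).
Differentiating the loop-closure r₂e^{iθ₂}+r₃e^{iθ₃}=r₁+r₄e^{iθ₄} gives r₂ω₂e^{iθ₂}+r₃ω₃e^{iθ₃}=r₄ω₄e^{iθ₄}.
Eliminating the other unknown: ω₄ = r₂ω₂ sin(θ₂−θ₃) / [r₄ sin(θ₄−θ₃)].
Numerator sine = +0.54610; denominator sine = +0.87715.
Result = 0.0526·25.03·(+0.54610) / (0.1789·(+0.87715)) = +4.5815 rad/s; magnitude 4.5815 rad/s.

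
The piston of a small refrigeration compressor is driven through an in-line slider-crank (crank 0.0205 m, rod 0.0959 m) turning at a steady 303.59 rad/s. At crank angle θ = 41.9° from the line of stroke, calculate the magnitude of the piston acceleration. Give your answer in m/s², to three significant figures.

1460

ω = 303.6 rad/s
x(θ) = r cosθ + √(L² − r² sin²θ); with ω constant, a = ω²·d²x/dθ².
d²x/dθ² = −r cosθ − r²(cos2θ)/√u − r⁴ sin²2θ/(4u^{3/2}),  u = L² − r² sin²θ = 0.00900938 m².
Substituting r = 0.0205 m, L = 0.0959 m, θ = 41.9°: d²x/dθ² = -0.015788 m.
a = ω²·d²x/dθ² = (303.6)²·(-0.015788) = -1455.1 m/s²;  |a| = 1455.1 m/s².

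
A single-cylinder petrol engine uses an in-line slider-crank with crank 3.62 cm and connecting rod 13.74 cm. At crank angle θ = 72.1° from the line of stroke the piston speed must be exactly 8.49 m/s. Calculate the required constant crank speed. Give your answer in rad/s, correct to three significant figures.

227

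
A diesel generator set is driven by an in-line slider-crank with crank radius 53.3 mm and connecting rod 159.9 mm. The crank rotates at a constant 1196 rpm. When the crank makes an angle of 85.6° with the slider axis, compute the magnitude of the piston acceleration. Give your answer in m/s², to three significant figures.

ω = 2π·1196/60 = 125.2 rad/s
x(θ) = r cosθ + √(L² − r² sin²θ); with ω constant, a = ω²·d²x/dθ².
d²x/dθ² = −r cosθ − r²(cos2θ)/√u − r⁴ sin²2θ/(4u^{3/2}),  u = L² − r² sin²θ = 0.0227438 m².
Substituting r = 0.0533 m, L = 0.1599 m, θ = 85.6°: d²x/dθ² = +0.014513 m.
a = ω²·d²x/dθ² = (125.2)²·(+0.014513) = +227.65 m/s²;  |a| = 227.65 m/s².

228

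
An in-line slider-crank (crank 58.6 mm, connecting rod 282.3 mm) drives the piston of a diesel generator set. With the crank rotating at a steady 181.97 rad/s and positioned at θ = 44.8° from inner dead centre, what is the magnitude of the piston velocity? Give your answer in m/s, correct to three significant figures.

ω = 182 rad/s
For an in-line slider-crank, x = r cosθ + √(L² − r² sin²θ), so v = −rω sinθ·[1 + r cosθ/√(L² − r² sin²θ)].
With r = 0.0586 m, L = 0.2823 m, θ = 44.8°: √(L² − r² sin²θ) = 0.27926 m.
v = −0.0586·182·0.70463·[1 + 0.0586·0.70957/0.27926] = -8.6326 m/s.
|v| = 8.6326 m/s.

8.63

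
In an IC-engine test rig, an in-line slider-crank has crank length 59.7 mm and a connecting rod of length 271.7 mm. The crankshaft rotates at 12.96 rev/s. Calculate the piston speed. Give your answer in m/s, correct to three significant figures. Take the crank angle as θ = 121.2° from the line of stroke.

3.68

ω = 2π·13 = 81.43 rad/s
For an in-line slider-crank, x = r cosθ + √(L² − r² sin²θ), so v = −rω sinθ·[1 + r cosθ/√(L² − r² sin²θ)].
With r = 0.0597 m, L = 0.2717 m, θ = 121.2°: √(L² − r² sin²θ) = 0.26686 m.
v = −0.0597·81.43·0.85536·[1 + 0.0597·-0.51803/0.26686] = -3.6763 m/s.
|v| = 3.6763 m/s.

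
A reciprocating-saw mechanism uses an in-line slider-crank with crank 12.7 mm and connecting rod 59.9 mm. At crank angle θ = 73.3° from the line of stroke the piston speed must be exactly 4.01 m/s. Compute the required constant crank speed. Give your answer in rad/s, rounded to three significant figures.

For an in-line slider-crank, |v_piston| = rω|sinθ|·[1 + r cosθ/√(L² − r² sin²θ)].
With r = 0.0127 m, L = 0.0599 m, θ = 73.3°: the bracketed kinematic factor |dx/dθ| = 0.012921 m.
ω = v/|dx/dθ| = 4.01/0.012921 = 310.34 rad/s.

310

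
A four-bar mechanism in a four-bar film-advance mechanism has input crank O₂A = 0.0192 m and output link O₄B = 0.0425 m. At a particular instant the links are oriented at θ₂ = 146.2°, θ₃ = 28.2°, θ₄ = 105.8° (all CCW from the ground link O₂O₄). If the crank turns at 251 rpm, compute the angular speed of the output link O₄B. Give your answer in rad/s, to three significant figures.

ω₂ = 26.28 rad/s (from 251 rpm).
Differentiating the loop-closure r₂e^{iθ₂}+r₃e^{iθ₃}=r₁+r₄e^{iθ₄} gives r₂ω₂e^{iθ₂}+r₃ω₃e^{iθ₃}=r₄ω₄e^{iθ₄}.
Eliminating the other unknown: ω₄ = r₂ω₂ sin(θ₂−θ₃) / [r₄ sin(θ₄−θ₃)].
Numerator sine = +0.88295; denominator sine = +0.97667.
Result = 0.0192·26.28·(+0.88295) / (0.0425·(+0.97667)) = +10.735 rad/s; magnitude 10.735 rad/s.

10.7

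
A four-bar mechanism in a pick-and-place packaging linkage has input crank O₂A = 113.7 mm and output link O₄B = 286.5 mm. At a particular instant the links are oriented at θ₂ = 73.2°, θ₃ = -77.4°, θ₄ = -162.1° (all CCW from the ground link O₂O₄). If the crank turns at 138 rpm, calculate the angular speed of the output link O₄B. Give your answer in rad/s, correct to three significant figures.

2.83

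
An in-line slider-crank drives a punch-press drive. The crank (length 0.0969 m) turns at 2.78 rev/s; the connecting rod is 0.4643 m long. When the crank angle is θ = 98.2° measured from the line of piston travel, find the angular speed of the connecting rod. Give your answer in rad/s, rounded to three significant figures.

ω = 17.47 rad/s (converted from 2.78 rev/s).
The rod makes angle φ with the slider axis where L sinφ = r sinθ; differentiating, L cosφ·φ̇ = r ω cosθ.
L cosφ = √(L² − r² sin²θ) = 0.45429 m.
|ω_rod| = r ω |cosθ| / √(L² − r² sin²θ) = 0.0969·17.47·0.14263/0.45429 = 0.53141 rad/s.

0.531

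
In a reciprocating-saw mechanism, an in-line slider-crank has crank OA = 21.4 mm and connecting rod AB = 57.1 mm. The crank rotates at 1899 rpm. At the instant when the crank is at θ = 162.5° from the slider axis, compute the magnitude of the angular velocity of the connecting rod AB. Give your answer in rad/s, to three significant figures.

71.5

ω = 198.9 rad/s (converted from 1899 rpm).
The rod makes angle φ with the slider axis where L sinφ = r sinθ; differentiating, L cosφ·φ̇ = r ω cosθ.
L cosφ = √(L² − r² sin²θ) = 0.056736 m.
|ω_rod| = r ω |cosθ| / √(L² − r² sin²θ) = 0.0214·198.9·0.95372/0.056736 = 71.536 rad/s.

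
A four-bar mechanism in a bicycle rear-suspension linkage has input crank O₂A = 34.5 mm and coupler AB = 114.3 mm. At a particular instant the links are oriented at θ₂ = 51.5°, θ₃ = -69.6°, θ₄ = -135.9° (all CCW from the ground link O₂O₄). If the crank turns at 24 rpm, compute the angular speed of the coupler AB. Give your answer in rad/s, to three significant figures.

0.107

ω₂ = 2.513 rad/s (from 24 rpm).
Differentiating the loop-closure r₂e^{iθ₂}+r₃e^{iθ₃}=r₁+r₄e^{iθ₄} gives r₂ω₂e^{iθ₂}+r₃ω₃e^{iθ₃}=r₄ω₄e^{iθ₄}.
Eliminating the other unknown: ω₃ = r₂ω₂ sin(θ₄−θ₂) / [r₃ sin(θ₃−θ₄)].
Numerator sine = +0.12880; denominator sine = +0.91566.
Result = 0.0345·2.513·(+0.12880) / (0.1143·(+0.91566)) = +0.1067 rad/s; magnitude 0.1067 rad/s.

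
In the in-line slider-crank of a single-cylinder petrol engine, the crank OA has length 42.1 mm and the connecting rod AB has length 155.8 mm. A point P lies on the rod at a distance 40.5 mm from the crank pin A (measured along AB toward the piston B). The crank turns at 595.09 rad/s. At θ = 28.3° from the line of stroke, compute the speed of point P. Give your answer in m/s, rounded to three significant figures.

20.6

ω = 595.1 rad/s.  Crank-pin speed |V_A| = rω = 25.053 m/s, perpendicular to OA.
Rod angle: sinφ = −(r/L) sinθ ⇒ φ = -7.360°; ω_rod = −rω cosθ/√(L²−r²sin²θ) = -142.76 rad/s.
V_P = V_A + ω_rod × AP, with AP = 0.0405 m along the rod.
Components: V_Px = −rω sinθ − a·ω_rod·sinφ = -12.618 m/s;  V_Py = rω cosθ + a·ω_rod·cosφ = +16.325 m/s.
|V_P| = √(V_Px² + V_Py²) = 20.633 m/s.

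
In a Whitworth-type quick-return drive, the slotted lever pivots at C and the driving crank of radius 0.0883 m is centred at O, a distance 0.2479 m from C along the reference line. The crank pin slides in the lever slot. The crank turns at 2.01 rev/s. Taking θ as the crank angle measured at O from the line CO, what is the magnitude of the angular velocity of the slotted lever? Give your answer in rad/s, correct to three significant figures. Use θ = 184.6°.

6.91

ω = 12.63 rad/s (from 2.01 rev/s).
Crank pin A relative to C: A = (d + r cosθ, r sinθ); lever angle φ = atan2(r sinθ, d + r cosθ).
Differentiating tanφ: φ̇ = rω(d cosθ + r)/(d² + r² + 2dr cosθ).
d² + r² + 2dr cosθ = |CA|² = 0.0256132 m²;  d cosθ + r = -0.1588 m.
|ω_lever| = |0.0883·12.63·-0.1588| / 0.0256132 = 6.914 rad/s.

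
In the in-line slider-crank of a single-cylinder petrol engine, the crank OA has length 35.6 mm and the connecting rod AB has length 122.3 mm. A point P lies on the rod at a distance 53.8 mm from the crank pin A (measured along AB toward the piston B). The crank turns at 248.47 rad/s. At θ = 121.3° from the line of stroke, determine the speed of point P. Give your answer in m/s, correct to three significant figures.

7.49

ω = 248.5 rad/s.  Crank-pin speed |V_A| = rω = 8.8455 m/s, perpendicular to OA.
Rod angle: sinφ = −(r/L) sinθ ⇒ φ = -14.402°; ω_rod = −rω cosθ/√(L²−r²sin²θ) = +38.794 rad/s.
V_P = V_A + ω_rod × AP, with AP = 0.0538 m along the rod.
Components: V_Px = −rω sinθ − a·ω_rod·sinφ = -7.039 m/s;  V_Py = rω cosθ + a·ω_rod·cosφ = -2.5739 m/s.
|V_P| = √(V_Px² + V_Py²) = 7.4949 m/s.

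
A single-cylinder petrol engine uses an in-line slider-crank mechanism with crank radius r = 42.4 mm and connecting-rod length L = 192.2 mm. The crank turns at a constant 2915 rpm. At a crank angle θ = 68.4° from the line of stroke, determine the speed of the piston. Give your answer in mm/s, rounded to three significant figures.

ω = 2π·2915/60 = 305.3 rad/s
For an in-line slider-crank, x = r cosθ + √(L² − r² sin²θ), so v = −rω sinθ·[1 + r cosθ/√(L² − r² sin²θ)].
With r = 0.0424 m, L = 0.1922 m, θ = 68.4°: √(L² − r² sin²θ) = 0.18811 m.
v = −0.0424·305.3·0.92978·[1 + 0.0424·0.36812/0.18811] = -13.033 m/s.
|v| = 13.033 m/s = 13033 mm/s.

13000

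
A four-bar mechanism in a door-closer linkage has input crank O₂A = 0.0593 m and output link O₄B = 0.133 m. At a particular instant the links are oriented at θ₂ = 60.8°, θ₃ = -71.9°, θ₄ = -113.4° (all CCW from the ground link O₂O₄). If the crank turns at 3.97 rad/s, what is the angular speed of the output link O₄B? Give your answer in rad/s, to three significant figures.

1.96

ω₂ = 3.97 rad/s
Differentiating the loop-closure r₂e^{iθ₂}+r₃e^{iθ₃}=r₁+r₄e^{iθ₄} gives r₂ω₂e^{iθ₂}+r₃ω₃e^{iθ₃}=r₄ω₄e^{iθ₄}.
Eliminating the other unknown: ω₄ = r₂ω₂ sin(θ₂−θ₃) / [r₄ sin(θ₄−θ₃)].
Numerator sine = +0.73491; denominator sine = -0.66262.
Result = 0.0593·3.97·(+0.73491) / (0.133·(-0.66262)) = -1.9632 rad/s; magnitude 1.9632 rad/s.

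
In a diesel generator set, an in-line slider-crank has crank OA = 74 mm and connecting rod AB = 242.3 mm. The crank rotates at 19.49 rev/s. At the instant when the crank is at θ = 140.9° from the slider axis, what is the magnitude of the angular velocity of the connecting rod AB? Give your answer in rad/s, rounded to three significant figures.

29.6

ω = 122.5 rad/s (converted from 19.49 rev/s).
The rod makes angle φ with the slider axis where L sinφ = r sinθ; differentiating, L cosφ·φ̇ = r ω cosθ.
L cosφ = √(L² − r² sin²θ) = 0.23776 m.
|ω_rod| = r ω |cosθ| / √(L² − r² sin²θ) = 0.074·122.5·0.77605/0.23776 = 29.578 rad/s.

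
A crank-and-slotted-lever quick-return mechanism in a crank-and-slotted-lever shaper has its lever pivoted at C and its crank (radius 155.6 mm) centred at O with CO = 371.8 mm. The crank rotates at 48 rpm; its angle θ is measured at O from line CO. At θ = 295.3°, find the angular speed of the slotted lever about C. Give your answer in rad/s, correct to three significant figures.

1.16

ω = 5.027 rad/s (from 48 rpm).
Crank pin A relative to C: A = (d + r cosθ, r sinθ); lever angle φ = atan2(r sinθ, d + r cosθ).
Differentiating tanφ: φ̇ = rω(d cosθ + r)/(d² + r² + 2dr cosθ).
d² + r² + 2dr cosθ = |CA|² = 0.211894 m²;  d cosθ + r = +0.31449 m.
|ω_lever| = |0.1556·5.027·+0.31449| / 0.211894 = 1.1608 rad/s.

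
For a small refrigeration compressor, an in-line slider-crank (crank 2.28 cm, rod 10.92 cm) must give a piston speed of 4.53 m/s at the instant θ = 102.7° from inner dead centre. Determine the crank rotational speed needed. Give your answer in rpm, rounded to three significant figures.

For an in-line slider-crank, |v_piston| = rω|sinθ|·[1 + r cosθ/√(L² − r² sin²θ)].
With r = 0.0228 m, L = 0.1092 m, θ = 102.7°: the bracketed kinematic factor |dx/dθ| = 0.021199 m.
ω = v/|dx/dθ| = 4.53/0.021199 = 213.69 rad/s.
N = 60ω/(2π) = 2040.5 rpm.

2040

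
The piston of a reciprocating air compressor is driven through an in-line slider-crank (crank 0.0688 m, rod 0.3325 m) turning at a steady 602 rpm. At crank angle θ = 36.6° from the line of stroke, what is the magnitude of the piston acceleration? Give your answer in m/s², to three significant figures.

ω = 2π·602/60 = 63.04 rad/s
x(θ) = r cosθ + √(L² − r² sin²θ); with ω constant, a = ω²·d²x/dθ².
d²x/dθ² = −r cosθ − r²(cos2θ)/√u − r⁴ sin²2θ/(4u^{3/2}),  u = L² − r² sin²θ = 0.108874 m².
Substituting r = 0.0688 m, L = 0.3325 m, θ = 36.6°: d²x/dθ² = -0.059523 m.
a = ω²·d²x/dθ² = (63.04)²·(-0.059523) = -236.56 m/s²;  |a| = 236.56 m/s².

237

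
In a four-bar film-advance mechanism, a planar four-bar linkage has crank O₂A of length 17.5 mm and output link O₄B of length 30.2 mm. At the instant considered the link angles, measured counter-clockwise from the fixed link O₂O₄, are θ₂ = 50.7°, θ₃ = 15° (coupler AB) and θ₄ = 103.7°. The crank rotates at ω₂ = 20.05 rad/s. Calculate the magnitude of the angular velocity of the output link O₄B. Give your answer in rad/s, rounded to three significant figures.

6.78

ω₂ = 20.05 rad/s
Differentiating the loop-closure r₂e^{iθ₂}+r₃e^{iθ₃}=r₁+r₄e^{iθ₄} gives r₂ω₂e^{iθ₂}+r₃ω₃e^{iθ₃}=r₄ω₄e^{iθ₄}.
Eliminating the other unknown: ω₄ = r₂ω₂ sin(θ₂−θ₃) / [r₄ sin(θ₄−θ₃)].
Numerator sine = +0.58354; denominator sine = +0.99974.
Result = 0.0175·20.05·(+0.58354) / (0.0302·(+0.99974)) = +6.7815 rad/s; magnitude 6.7815 rad/s.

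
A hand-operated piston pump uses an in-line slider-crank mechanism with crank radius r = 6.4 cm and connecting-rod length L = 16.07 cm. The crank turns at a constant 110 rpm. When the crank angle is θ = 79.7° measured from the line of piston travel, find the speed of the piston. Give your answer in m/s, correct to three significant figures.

ω = 2π·110/60 = 11.52 rad/s
For an in-line slider-crank, x = r cosθ + √(L² − r² sin²θ), so v = −rω sinθ·[1 + r cosθ/√(L² − r² sin²θ)].
With r = 0.064 m, L = 0.1607 m, θ = 79.7°: √(L² − r² sin²θ) = 0.14785 m.
v = −0.064·11.52·0.98389·[1 + 0.064·0.17880/0.14785] = -0.78149 m/s.
|v| = 0.78149 m/s.

0.781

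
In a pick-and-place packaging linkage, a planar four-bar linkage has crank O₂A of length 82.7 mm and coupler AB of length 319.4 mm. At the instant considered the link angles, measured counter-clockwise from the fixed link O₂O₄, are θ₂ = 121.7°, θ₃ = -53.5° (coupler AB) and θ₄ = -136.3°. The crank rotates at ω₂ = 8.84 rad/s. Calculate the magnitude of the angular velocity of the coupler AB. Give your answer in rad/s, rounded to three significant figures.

2.26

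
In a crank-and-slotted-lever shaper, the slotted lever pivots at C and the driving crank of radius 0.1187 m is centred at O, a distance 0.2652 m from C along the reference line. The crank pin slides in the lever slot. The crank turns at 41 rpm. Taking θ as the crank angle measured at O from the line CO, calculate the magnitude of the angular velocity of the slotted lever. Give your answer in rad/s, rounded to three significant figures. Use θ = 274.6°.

0.797

ω = 4.294 rad/s (from 41 rpm).
Crank pin A relative to C: A = (d + r cosθ, r sinθ); lever angle φ = atan2(r sinθ, d + r cosθ).
Differentiating tanφ: φ̇ = rω(d cosθ + r)/(d² + r² + 2dr cosθ).
d² + r² + 2dr cosθ = |CA|² = 0.0894699 m²;  d cosθ + r = +0.13997 m.
|ω_lever| = |0.1187·4.294·+0.13997| / 0.0894699 = 0.79729 rad/s.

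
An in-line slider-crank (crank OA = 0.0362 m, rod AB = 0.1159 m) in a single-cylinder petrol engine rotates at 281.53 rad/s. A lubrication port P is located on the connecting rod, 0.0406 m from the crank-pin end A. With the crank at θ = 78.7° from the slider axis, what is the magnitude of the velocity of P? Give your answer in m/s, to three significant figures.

10.3

ω = 281.5 rad/s.  Crank-pin speed |V_A| = rω = 10.191 m/s, perpendicular to OA.
Rod angle: sinφ = −(r/L) sinθ ⇒ φ = -17.835°; ω_rod = −rω cosθ/√(L²−r²sin²θ) = -18.1 rad/s.
V_P = V_A + ω_rod × AP, with AP = 0.0406 m along the rod.
Components: V_Px = −rω sinθ − a·ω_rod·sinφ = -10.219 m/s;  V_Py = rω cosθ + a·ω_rod·cosφ = +1.2974 m/s.
|V_P| = √(V_Px² + V_Py²) = 10.301 m/s.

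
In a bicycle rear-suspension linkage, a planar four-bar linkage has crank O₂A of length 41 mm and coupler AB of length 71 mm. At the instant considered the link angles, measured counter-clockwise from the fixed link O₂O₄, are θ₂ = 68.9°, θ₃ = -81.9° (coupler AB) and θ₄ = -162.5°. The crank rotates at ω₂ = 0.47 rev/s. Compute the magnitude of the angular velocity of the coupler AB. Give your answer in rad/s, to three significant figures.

ω₂ = 2.953 rad/s (from 0.47 rev/s).
Differentiating the loop-closure r₂e^{iθ₂}+r₃e^{iθ₃}=r₁+r₄e^{iθ₄} gives r₂ω₂e^{iθ₂}+r₃ω₃e^{iθ₃}=r₄ω₄e^{iθ₄}.
Eliminating the other unknown: ω₃ = r₂ω₂ sin(θ₄−θ₂) / [r₃ sin(θ₃−θ₄)].
Numerator sine = +0.78152; denominator sine = +0.98657.
Result = 0.041·2.953·(+0.78152) / (0.071·(+0.98657)) = +1.3509 rad/s; magnitude 1.3509 rad/s.

1.35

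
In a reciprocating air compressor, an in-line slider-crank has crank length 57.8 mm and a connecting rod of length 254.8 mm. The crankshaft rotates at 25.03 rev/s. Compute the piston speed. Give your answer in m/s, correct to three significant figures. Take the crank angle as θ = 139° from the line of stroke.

4.93

ω = 2π·25 = 157.3 rad/s
For an in-line slider-crank, x = r cosθ + √(L² − r² sin²θ), so v = −rω sinθ·[1 + r cosθ/√(L² − r² sin²θ)].
With r = 0.0578 m, L = 0.2548 m, θ = 139°: √(L² − r² sin²θ) = 0.25196 m.
v = −0.0578·157.3·0.65606·[1 + 0.0578·-0.75471/0.25196] = -4.9312 m/s.
|v| = 4.9312 m/s.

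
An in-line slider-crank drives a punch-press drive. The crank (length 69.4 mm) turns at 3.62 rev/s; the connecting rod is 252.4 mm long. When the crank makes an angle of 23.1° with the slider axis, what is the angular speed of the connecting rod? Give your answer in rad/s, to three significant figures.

5.79

ω = 22.75 rad/s (converted from 3.62 rev/s).
The rod makes angle φ with the slider axis where L sinφ = r sinθ; differentiating, L cosφ·φ̇ = r ω cosθ.
L cosφ = √(L² − r² sin²θ) = 0.25093 m.
|ω_rod| = r ω |cosθ| / √(L² − r² sin²θ) = 0.0694·22.75·0.91982/0.25093 = 5.7863 rad/s.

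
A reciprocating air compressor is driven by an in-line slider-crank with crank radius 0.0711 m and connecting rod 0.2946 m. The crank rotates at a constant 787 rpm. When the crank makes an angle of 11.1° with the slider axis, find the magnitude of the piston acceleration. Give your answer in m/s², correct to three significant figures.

582

ω = 2π·787/60 = 82.41 rad/s
x(θ) = r cosθ + √(L² − r² sin²θ); with ω constant, a = ω²·d²x/dθ².
d²x/dθ² = −r cosθ − r²(cos2θ)/√u − r⁴ sin²2θ/(4u^{3/2}),  u = L² − r² sin²θ = 0.0866018 m².
Substituting r = 0.0711 m, L = 0.2946 m, θ = 11.1°: d²x/dθ² = -0.08571 m.
a = ω²·d²x/dθ² = (82.41)²·(-0.08571) = -582.16 m/s²;  |a| = 582.16 m/s².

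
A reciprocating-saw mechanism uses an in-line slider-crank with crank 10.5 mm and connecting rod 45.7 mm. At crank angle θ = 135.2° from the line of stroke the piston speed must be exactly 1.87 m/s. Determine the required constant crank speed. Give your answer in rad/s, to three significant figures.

303

For an in-line slider-crank, |v_piston| = rω|sinθ|·[1 + r cosθ/√(L² − r² sin²θ)].
With r = 0.0105 m, L = 0.0457 m, θ = 135.2°: the bracketed kinematic factor |dx/dθ| = 0.0061763 m.
ω = v/|dx/dθ| = 1.87/0.0061763 = 302.77 rad/s.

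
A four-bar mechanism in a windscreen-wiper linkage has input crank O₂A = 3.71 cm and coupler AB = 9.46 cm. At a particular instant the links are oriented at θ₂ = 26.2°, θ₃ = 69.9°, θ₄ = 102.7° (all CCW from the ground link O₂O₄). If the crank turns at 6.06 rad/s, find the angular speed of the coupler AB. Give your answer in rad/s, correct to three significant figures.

4.27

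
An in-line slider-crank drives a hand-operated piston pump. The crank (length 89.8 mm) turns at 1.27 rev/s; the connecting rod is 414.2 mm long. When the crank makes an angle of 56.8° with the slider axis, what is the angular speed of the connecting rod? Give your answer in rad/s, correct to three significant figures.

ω = 7.98 rad/s (converted from 1.27 rev/s).
The rod makes angle φ with the slider axis where L sinφ = r sinθ; differentiating, L cosφ·φ̇ = r ω cosθ.
L cosφ = √(L² − r² sin²θ) = 0.40733 m.
|ω_rod| = r ω |cosθ| / √(L² − r² sin²θ) = 0.0898·7.98·0.54756/0.40733 = 0.96328 rad/s.

0.963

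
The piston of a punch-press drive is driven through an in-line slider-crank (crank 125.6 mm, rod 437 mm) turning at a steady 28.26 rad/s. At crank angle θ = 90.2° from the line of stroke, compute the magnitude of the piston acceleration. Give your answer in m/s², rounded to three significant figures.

30.4

ω = 28.26 rad/s
x(θ) = r cosθ + √(L² − r² sin²θ); with ω constant, a = ω²·d²x/dθ².
d²x/dθ² = −r cosθ − r²(cos2θ)/√u − r⁴ sin²2θ/(4u^{3/2}),  u = L² − r² sin²θ = 0.175194 m².
Substituting r = 0.1256 m, L = 0.437 m, θ = 90.2°: d²x/dθ² = +0.038127 m.
a = ω²·d²x/dθ² = (28.26)²·(+0.038127) = +30.449 m/s²;  |a| = 30.449 m/s².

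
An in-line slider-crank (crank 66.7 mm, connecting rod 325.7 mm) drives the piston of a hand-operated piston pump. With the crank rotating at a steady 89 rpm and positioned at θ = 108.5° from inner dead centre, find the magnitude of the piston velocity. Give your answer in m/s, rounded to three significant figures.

0.550

ω = 2π·89/60 = 9.32 rad/s
For an in-line slider-crank, x = r cosθ + √(L² − r² sin²θ), so v = −rω sinθ·[1 + r cosθ/√(L² − r² sin²θ)].
With r = 0.0667 m, L = 0.3257 m, θ = 108.5°: √(L² − r² sin²θ) = 0.3195 m.
v = −0.0667·9.32·0.94832·[1 + 0.0667·-0.31730/0.3195] = -0.55047 m/s.
|v| = 0.55047 m/s.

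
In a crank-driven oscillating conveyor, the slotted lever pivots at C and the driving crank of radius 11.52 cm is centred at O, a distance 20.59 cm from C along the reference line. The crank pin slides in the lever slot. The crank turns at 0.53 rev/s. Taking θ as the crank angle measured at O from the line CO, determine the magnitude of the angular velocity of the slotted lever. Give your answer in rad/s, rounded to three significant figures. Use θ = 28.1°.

ω = 3.33 rad/s (from 0.53 rev/s).
Crank pin A relative to C: A = (d + r cosθ, r sinθ); lever angle φ = atan2(r sinθ, d + r cosθ).
Differentiating tanφ: φ̇ = rω(d cosθ + r)/(d² + r² + 2dr cosθ).
d² + r² + 2dr cosθ = |CA|² = 0.0975134 m²;  d cosθ + r = +0.29683 m.
|ω_lever| = |0.1152·3.33·+0.29683| / 0.0975134 = 1.1678 rad/s.

1.17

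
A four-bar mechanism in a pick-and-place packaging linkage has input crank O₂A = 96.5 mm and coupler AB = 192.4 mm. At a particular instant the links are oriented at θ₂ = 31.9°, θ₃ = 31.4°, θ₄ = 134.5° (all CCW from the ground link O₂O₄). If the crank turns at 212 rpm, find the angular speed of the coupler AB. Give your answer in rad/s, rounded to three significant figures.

11.2

ω₂ = 22.2 rad/s (from 212 rpm).
Differentiating the loop-closure r₂e^{iθ₂}+r₃e^{iθ₃}=r₁+r₄e^{iθ₄} gives r₂ω₂e^{iθ₂}+r₃ω₃e^{iθ₃}=r₄ω₄e^{iθ₄}.
Eliminating the other unknown: ω₃ = r₂ω₂ sin(θ₄−θ₂) / [r₃ sin(θ₃−θ₄)].
Numerator sine = +0.97592; denominator sine = -0.97398.
Result = 0.0965·22.2·(+0.97592) / (0.1924·(-0.97398)) = -11.157 rad/s; magnitude 11.157 rad/s.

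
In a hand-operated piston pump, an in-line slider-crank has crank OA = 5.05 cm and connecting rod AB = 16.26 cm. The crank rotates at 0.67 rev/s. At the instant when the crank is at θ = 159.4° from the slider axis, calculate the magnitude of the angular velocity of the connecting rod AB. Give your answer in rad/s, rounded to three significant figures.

1.23

ω = 4.21 rad/s (converted from 0.67 rev/s).
The rod makes angle φ with the slider axis where L sinφ = r sinθ; differentiating, L cosφ·φ̇ = r ω cosθ.
L cosφ = √(L² − r² sin²θ) = 0.16163 m.
|ω_rod| = r ω |cosθ| / √(L² − r² sin²θ) = 0.0505·4.21·0.93606/0.16163 = 1.2312 rad/s.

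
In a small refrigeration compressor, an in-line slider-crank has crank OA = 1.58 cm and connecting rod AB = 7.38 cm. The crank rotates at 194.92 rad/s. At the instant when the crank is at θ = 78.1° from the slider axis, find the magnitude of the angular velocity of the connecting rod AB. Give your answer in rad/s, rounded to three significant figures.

8.80

ω = 194.9 rad/s
The rod makes angle φ with the slider axis where L sinφ = r sinθ; differentiating, L cosφ·φ̇ = r ω cosθ.
L cosφ = √(L² − r² sin²θ) = 0.072162 m.
|ω_rod| = r ω |cosθ| / √(L² − r² sin²θ) = 0.0158·194.9·0.20620/0.072162 = 8.8003 rad/s.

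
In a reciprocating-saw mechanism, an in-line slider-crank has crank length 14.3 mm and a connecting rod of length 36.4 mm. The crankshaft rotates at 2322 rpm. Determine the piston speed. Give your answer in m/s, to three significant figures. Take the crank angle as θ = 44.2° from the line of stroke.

3.13

ω = 2π·2322/60 = 243.2 rad/s
For an in-line slider-crank, x = r cosθ + √(L² − r² sin²θ), so v = −rω sinθ·[1 + r cosθ/√(L² − r² sin²θ)].
With r = 0.0143 m, L = 0.0364 m, θ = 44.2°: √(L² − r² sin²θ) = 0.035008 m.
v = −0.0143·243.2·0.69717·[1 + 0.0143·0.71691/0.035008] = -3.1341 m/s.
|v| = 3.1341 m/s.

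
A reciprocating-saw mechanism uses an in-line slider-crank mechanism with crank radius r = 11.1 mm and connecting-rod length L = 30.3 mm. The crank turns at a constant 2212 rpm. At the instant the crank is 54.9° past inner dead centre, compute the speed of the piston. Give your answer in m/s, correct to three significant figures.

2.57

ω = 2π·2212/60 = 231.6 rad/s
For an in-line slider-crank, x = r cosθ + √(L² − r² sin²θ), so v = −rω sinθ·[1 + r cosθ/√(L² − r² sin²θ)].
With r = 0.0111 m, L = 0.0303 m, θ = 54.9°: √(L² − r² sin²θ) = 0.028907 m.
v = −0.0111·231.6·0.81815·[1 + 0.0111·0.57501/0.028907] = -2.5681 m/s.
|v| = 2.5681 m/s.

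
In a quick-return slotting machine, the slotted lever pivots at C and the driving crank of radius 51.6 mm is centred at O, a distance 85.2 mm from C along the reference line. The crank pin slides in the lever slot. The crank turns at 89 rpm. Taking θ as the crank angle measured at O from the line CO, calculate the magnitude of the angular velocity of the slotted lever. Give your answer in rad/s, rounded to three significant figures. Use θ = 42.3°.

3.36

ω = 9.32 rad/s (from 89 rpm).
Crank pin A relative to C: A = (d + r cosθ, r sinθ); lever angle φ = atan2(r sinθ, d + r cosθ).
Differentiating tanφ: φ̇ = rω(d cosθ + r)/(d² + r² + 2dr cosθ).
d² + r² + 2dr cosθ = |CA|² = 0.0164249 m²;  d cosθ + r = +0.11462 m.
|ω_lever| = |0.0516·9.32·+0.11462| / 0.0164249 = 3.3559 rad/s.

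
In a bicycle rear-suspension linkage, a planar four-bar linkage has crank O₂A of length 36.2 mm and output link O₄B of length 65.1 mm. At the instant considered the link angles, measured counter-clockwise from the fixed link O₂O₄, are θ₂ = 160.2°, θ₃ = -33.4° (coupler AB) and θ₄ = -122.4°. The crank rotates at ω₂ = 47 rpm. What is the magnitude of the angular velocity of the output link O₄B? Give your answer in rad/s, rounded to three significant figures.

ω₂ = 4.922 rad/s (from 47 rpm).
Differentiating the loop-closure r₂e^{iθ₂}+r₃e^{iθ₃}=r₁+r₄e^{iθ₄} gives r₂ω₂e^{iθ₂}+r₃ω₃e^{iθ₃}=r₄ω₄e^{iθ₄}.
Eliminating the other unknown: ω₄ = r₂ω₂ sin(θ₂−θ₃) / [r₄ sin(θ₄−θ₃)].
Numerator sine = -0.23514; denominator sine = -0.99985.
Result = 0.0362·4.922·(-0.23514) / (0.0651·(-0.99985)) = +0.64365 rad/s; magnitude 0.64365 rad/s.

0.644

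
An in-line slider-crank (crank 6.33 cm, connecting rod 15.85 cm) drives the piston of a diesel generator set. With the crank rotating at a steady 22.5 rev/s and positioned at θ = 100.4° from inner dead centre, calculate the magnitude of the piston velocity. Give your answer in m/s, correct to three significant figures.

8.11

ω = 2π·22.5 = 141.4 rad/s
For an in-line slider-crank, x = r cosθ + √(L² − r² sin²θ), so v = −rω sinθ·[1 + r cosθ/√(L² − r² sin²θ)].
With r = 0.0633 m, L = 0.1585 m, θ = 100.4°: √(L² − r² sin²θ) = 0.14576 m.
v = −0.0633·141.4·0.98357·[1 + 0.0633·-0.18052/0.14576] = -8.1118 m/s.
|v| = 8.1118 m/s.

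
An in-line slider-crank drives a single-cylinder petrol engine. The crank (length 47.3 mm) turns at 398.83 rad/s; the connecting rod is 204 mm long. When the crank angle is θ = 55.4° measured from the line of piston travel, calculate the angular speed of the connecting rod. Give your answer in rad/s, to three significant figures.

53.5

ω = 398.8 rad/s
The rod makes angle φ with the slider axis where L sinφ = r sinθ; differentiating, L cosφ·φ̇ = r ω cosθ.
L cosφ = √(L² − r² sin²θ) = 0.20025 m.
|ω_rod| = r ω |cosθ| / √(L² − r² sin²θ) = 0.0473·398.8·0.56784/0.20025 = 53.494 rad/s.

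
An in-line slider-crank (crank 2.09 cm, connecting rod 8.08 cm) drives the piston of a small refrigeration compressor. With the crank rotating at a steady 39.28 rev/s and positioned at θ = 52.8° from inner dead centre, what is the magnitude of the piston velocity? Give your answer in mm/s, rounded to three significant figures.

ω = 2π·39.3 = 246.8 rad/s
For an in-line slider-crank, x = r cosθ + √(L² − r² sin²θ), so v = −rω sinθ·[1 + r cosθ/√(L² − r² sin²θ)].
With r = 0.0209 m, L = 0.0808 m, θ = 52.8°: √(L² − r² sin²θ) = 0.079066 m.
v = −0.0209·246.8·0.79653·[1 + 0.0209·0.60460/0.079066] = -4.7653 m/s.
|v| = 4.7653 m/s = 4765.3 mm/s.

4770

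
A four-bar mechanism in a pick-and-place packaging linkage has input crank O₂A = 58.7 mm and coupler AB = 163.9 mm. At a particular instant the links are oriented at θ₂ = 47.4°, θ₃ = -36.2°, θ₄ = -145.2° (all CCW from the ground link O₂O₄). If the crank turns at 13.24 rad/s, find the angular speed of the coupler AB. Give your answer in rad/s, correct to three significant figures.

1.09

ω₂ = 13.24 rad/s
Differentiating the loop-closure r₂e^{iθ₂}+r₃e^{iθ₃}=r₁+r₄e^{iθ₄} gives r₂ω₂e^{iθ₂}+r₃ω₃e^{iθ₃}=r₄ω₄e^{iθ₄}.
Eliminating the other unknown: ω₃ = r₂ω₂ sin(θ₄−θ₂) / [r₃ sin(θ₃−θ₄)].
Numerator sine = +0.21814; denominator sine = +0.94552.
Result = 0.0587·13.24·(+0.21814) / (0.1639·(+0.94552)) = +1.094 rad/s; magnitude 1.094 rad/s.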